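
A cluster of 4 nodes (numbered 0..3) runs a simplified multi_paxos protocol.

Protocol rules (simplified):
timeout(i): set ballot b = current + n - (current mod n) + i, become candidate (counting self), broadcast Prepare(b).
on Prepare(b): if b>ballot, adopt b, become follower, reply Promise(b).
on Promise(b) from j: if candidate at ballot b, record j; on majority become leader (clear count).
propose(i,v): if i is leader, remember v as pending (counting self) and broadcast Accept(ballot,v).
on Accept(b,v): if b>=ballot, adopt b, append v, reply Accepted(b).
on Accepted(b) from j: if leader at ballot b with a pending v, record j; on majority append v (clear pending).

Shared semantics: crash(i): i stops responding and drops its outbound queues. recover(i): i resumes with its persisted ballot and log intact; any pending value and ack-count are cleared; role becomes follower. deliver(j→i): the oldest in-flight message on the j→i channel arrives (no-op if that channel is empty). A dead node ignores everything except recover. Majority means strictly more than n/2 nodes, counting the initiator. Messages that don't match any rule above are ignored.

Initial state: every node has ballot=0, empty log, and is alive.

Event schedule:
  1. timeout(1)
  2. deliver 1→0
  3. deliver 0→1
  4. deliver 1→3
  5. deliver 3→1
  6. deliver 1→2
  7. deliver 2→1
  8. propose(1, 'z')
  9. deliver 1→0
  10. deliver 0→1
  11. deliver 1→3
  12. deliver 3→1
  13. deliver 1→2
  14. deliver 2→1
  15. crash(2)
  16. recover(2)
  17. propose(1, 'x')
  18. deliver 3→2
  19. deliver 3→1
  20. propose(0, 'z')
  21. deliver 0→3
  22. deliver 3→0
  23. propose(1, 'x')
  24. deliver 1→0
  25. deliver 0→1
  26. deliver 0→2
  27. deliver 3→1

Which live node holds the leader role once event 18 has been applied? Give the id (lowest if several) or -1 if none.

1

after 1 — timeout(1): n1:cand/b5/[-]
after 2 — deliver 1→0: n0:foll/b5/[-]
after 3 — deliver 0→1: ·
after 4 — deliver 1→3: n3:foll/b5/[-]
after 5 — deliver 3→1: n1:lead/b5/[-]
after 6 — deliver 1→2: n2:foll/b5/[-]
after 7 — deliver 2→1: ·
after 8 — propose(1,'z'): ·
after 9 — deliver 1→0: n0:foll/b5/[z]
after 10 — deliver 0→1: ·
after 11 — deliver 1→3: n3:foll/b5/[z]
after 12 — deliver 3→1: n1:lead/b5/[z]
after 13 — deliver 1→2: n2:foll/b5/[z]
after 14 — deliver 2→1: ·
after 15 — crash(2): n2:✗foll/b5/[z]
after 16 — recover(2): n2:foll/b5/[z]
after 17 — propose(1,'x'): ·
after 18 — deliver 3→2: ·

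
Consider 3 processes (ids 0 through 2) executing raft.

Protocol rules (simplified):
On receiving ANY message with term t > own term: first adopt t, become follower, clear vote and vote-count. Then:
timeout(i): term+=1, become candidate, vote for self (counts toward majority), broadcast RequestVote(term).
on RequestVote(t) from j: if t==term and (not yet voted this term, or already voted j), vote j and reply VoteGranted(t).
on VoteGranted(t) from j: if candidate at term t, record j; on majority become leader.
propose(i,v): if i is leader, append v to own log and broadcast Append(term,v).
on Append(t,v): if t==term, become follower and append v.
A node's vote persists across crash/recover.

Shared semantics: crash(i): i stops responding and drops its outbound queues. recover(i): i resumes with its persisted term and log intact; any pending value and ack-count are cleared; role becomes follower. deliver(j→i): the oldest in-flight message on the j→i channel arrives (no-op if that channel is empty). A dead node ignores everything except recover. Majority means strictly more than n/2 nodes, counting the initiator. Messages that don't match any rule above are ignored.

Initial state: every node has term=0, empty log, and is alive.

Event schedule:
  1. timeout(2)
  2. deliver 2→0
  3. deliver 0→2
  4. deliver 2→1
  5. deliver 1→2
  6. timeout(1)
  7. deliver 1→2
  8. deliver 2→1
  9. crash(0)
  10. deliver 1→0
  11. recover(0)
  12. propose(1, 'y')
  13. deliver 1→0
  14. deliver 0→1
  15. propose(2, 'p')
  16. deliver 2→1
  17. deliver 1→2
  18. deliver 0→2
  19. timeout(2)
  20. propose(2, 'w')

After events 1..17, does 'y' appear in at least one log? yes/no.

1. timeout(2):  <2:cand t1 ->
2. deliver 2→0:  <0:foll t1 ->
3. deliver 0→2:  <2:lead t1 ->
4. deliver 2→1:  <1:foll t1 ->
5. deliver 1→2:  nop
6. timeout(1):  <1:cand t2 ->
7. deliver 1→2:  <2:foll t2 ->
8. deliver 2→1:  <1:lead t2 ->
9. crash(0):  <0:✗foll t1 ->
10. deliver 1→0:  nop
11. recover(0):  <0:foll t1 ->
12. propose(1,'y'):  <1:lead t2 y>
13. deliver 1→0:  <0:foll t2 ->
14. deliver 0→1:  nop
15. propose(2,'p'):  nop
16. deliver 2→1:  nop
17. deliver 1→2:  <2:foll t2 y>

yes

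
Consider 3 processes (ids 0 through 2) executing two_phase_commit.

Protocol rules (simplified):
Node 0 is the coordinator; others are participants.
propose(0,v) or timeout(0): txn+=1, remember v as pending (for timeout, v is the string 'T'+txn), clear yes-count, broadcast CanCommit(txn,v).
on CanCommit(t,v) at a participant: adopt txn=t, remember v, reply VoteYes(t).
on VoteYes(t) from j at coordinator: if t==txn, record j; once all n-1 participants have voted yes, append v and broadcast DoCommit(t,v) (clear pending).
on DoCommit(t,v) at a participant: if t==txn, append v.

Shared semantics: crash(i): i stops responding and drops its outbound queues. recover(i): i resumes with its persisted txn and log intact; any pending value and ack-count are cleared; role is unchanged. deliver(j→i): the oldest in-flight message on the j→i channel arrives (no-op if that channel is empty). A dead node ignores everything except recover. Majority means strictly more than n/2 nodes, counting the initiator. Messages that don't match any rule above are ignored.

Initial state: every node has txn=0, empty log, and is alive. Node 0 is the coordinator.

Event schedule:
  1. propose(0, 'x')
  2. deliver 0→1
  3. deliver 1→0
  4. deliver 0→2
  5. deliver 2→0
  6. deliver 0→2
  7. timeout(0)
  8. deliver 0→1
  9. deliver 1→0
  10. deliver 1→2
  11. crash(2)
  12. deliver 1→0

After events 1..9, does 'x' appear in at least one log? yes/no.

yes

after 1 — propose(0,'x'): n0:coor/t1/[-]
after 2 — deliver 0→1: n1:part/t1/[-]
after 3 — deliver 1→0: ·
after 4 — deliver 0→2: n2:part/t1/[-]
after 5 — deliver 2→0: n0:coor/t1/[x]
after 6 — deliver 0→2: n2:part/t1/[x]
after 7 — timeout(0): n0:coor/t2/[x]
after 8 — deliver 0→1: n1:part/t1/[x]
after 9 — deliver 1→0: ·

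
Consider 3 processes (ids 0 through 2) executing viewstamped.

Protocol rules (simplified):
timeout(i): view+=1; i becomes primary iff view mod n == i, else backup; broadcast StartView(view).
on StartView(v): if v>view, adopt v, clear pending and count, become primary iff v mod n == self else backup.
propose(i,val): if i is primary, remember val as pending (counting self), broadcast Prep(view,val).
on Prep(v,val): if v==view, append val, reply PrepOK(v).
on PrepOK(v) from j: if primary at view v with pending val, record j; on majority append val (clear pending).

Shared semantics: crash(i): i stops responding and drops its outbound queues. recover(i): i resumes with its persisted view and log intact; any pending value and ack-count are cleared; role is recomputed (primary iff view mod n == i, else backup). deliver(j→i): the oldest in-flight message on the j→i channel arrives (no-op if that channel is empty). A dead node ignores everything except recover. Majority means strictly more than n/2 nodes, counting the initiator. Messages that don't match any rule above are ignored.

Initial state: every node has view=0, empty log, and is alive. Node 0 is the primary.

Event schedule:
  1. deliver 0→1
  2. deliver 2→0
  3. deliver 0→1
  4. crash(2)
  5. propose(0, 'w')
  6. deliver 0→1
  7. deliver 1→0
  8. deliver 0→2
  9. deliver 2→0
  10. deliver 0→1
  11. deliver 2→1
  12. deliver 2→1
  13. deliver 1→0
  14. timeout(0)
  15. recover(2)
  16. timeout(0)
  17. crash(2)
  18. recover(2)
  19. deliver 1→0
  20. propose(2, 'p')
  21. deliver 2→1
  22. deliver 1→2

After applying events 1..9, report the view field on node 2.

step 1 deliver 0→1: —
step 2 deliver 2→0: —
step 3 deliver 0→1: —
step 4 crash(2): 2={✗back,v=0,log=-}
step 5 propose(0,'w'): —
step 6 deliver 0→1: 1={back,v=0,log=w}
step 7 deliver 1→0: 0={prim,v=0,log=w}
step 8 deliver 0→2: —
step 9 deliver 2→0: —

0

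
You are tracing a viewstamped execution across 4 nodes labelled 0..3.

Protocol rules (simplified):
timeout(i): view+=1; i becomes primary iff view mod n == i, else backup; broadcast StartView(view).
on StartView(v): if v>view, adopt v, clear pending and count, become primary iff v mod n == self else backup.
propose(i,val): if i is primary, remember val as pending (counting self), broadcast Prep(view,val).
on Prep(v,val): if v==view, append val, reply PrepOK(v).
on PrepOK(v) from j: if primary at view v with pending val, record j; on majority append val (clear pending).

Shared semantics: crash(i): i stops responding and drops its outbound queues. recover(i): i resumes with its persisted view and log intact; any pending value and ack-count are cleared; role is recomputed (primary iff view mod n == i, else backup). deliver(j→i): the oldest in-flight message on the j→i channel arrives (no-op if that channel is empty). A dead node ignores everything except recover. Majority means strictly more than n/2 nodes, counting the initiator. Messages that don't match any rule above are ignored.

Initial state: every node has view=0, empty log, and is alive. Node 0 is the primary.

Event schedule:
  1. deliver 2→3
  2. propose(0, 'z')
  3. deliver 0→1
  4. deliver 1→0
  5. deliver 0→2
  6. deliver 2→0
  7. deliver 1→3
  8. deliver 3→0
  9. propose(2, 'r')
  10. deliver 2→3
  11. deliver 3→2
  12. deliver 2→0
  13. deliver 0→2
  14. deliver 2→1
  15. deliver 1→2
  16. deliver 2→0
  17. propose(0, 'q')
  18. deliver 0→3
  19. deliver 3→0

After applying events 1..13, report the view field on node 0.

step 1 deliver 2→3: —
step 2 propose(0,'z'): —
step 3 deliver 0→1: 1={back,v=0,log=z}
step 4 deliver 1→0: —
step 5 deliver 0→2: 2={back,v=0,log=z}
step 6 deliver 2→0: 0={prim,v=0,log=z}
step 7 deliver 1→3: —
step 8 deliver 3→0: —
step 9 propose(2,'r'): —
step 10 deliver 2→3: —
step 11 deliver 3→2: —
step 12 deliver 2→0: —
step 13 deliver 0→2: —

0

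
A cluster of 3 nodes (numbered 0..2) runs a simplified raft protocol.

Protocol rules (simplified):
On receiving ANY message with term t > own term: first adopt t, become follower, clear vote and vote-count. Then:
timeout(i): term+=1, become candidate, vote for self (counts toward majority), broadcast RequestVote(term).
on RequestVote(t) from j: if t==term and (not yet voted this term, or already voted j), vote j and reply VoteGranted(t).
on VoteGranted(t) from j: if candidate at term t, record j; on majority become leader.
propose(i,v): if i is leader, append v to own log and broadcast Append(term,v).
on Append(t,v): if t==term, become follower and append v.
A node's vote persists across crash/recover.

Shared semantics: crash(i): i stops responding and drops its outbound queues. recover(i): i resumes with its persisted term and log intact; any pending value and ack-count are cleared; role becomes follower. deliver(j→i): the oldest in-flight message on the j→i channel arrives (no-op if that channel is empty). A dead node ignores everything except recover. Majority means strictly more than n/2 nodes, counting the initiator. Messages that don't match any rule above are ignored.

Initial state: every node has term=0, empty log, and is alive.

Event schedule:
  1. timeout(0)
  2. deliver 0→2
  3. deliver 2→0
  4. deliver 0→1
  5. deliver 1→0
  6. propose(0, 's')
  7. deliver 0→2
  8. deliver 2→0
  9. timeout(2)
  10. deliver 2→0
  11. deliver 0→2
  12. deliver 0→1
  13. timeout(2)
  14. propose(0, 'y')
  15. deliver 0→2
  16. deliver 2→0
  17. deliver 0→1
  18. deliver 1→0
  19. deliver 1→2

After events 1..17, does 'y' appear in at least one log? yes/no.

e1 timeout(0): 0[cand,t=1,-]
e2 deliver 0→2: 2[foll,t=1,-]
e3 deliver 2→0: 0[lead,t=1,-]
e4 deliver 0→1: 1[foll,t=1,-]
e5 deliver 1→0: ·
e6 propose(0,'s'): 0[lead,t=1,s]
e7 deliver 0→2: 2[foll,t=1,s]
e8 deliver 2→0: ·
e9 timeout(2): 2[cand,t=2,s]
e10 deliver 2→0: 0[foll,t=2,s]
e11 deliver 0→2: 2[lead,t=2,s]
e12 deliver 0→1: 1[foll,t=1,s]
e13 timeout(2): 2[cand,t=3,s]
e14 propose(0,'y'): ·
e15 deliver 0→2: ·
e16 deliver 2→0: 0[foll,t=3,s]
e17 deliver 0→1: ·

no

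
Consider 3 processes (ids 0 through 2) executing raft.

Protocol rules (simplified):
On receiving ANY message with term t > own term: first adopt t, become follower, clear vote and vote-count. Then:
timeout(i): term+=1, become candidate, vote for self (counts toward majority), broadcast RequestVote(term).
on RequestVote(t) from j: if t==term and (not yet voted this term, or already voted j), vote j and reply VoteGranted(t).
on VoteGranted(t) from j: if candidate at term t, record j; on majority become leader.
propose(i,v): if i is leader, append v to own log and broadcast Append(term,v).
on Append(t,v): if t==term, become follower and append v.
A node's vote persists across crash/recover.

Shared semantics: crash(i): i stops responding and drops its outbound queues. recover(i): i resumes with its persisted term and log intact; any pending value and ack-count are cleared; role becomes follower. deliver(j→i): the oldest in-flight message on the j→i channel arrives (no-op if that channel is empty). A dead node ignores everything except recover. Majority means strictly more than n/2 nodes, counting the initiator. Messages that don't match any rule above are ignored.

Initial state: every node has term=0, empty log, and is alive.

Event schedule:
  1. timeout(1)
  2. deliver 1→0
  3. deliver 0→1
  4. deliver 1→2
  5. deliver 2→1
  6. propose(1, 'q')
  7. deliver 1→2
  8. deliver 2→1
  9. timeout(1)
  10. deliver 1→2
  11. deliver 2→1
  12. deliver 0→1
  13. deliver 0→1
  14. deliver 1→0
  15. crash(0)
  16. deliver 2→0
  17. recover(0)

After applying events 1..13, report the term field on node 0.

1

after 1 — timeout(1): n1:cand/t1/[-]
after 2 — deliver 1→0: n0:foll/t1/[-]
after 3 — deliver 0→1: n1:lead/t1/[-]
after 4 — deliver 1→2: n2:foll/t1/[-]
after 5 — deliver 2→1: ·
after 6 — propose(1,'q'): n1:lead/t1/[q]
after 7 — deliver 1→2: n2:foll/t1/[q]
after 8 — deliver 2→1: ·
after 9 — timeout(1): n1:cand/t2/[q]
after 10 — deliver 1→2: n2:foll/t2/[q]
after 11 — deliver 2→1: n1:lead/t2/[q]
after 12 — deliver 0→1: ·
after 13 — deliver 0→1: ·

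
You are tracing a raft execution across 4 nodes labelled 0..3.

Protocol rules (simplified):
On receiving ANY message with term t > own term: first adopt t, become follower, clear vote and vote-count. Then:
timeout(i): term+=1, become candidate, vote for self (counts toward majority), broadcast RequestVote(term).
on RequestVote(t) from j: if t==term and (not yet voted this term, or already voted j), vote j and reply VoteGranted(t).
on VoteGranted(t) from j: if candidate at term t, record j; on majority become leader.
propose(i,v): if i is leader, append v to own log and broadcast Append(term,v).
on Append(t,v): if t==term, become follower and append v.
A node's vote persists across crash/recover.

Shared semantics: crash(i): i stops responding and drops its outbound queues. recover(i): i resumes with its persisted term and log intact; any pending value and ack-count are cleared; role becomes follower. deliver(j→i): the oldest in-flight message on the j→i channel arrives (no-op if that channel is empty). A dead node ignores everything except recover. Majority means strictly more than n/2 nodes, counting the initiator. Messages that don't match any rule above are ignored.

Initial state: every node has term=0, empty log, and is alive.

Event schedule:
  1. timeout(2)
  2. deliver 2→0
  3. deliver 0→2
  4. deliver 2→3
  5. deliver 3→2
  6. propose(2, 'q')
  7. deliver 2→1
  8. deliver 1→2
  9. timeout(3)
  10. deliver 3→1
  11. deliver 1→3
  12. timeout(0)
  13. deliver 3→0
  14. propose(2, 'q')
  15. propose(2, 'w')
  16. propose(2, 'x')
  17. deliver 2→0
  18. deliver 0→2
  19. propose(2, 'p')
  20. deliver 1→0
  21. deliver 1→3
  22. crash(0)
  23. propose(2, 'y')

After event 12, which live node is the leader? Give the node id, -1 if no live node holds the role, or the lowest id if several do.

step 1 timeout(2): 2={cand,t=1,log=-}
step 2 deliver 2→0: 0={foll,t=1,log=-}
step 3 deliver 0→2: —
step 4 deliver 2→3: 3={foll,t=1,log=-}
step 5 deliver 3→2: 2={lead,t=1,log=-}
step 6 propose(2,'q'): 2={lead,t=1,log=q}
step 7 deliver 2→1: 1={foll,t=1,log=-}
step 8 deliver 1→2: —
step 9 timeout(3): 3={cand,t=2,log=-}
step 10 deliver 3→1: 1={foll,t=2,log=-}
step 11 deliver 1→3: —
step 12 timeout(0): 0={cand,t=2,log=-}

2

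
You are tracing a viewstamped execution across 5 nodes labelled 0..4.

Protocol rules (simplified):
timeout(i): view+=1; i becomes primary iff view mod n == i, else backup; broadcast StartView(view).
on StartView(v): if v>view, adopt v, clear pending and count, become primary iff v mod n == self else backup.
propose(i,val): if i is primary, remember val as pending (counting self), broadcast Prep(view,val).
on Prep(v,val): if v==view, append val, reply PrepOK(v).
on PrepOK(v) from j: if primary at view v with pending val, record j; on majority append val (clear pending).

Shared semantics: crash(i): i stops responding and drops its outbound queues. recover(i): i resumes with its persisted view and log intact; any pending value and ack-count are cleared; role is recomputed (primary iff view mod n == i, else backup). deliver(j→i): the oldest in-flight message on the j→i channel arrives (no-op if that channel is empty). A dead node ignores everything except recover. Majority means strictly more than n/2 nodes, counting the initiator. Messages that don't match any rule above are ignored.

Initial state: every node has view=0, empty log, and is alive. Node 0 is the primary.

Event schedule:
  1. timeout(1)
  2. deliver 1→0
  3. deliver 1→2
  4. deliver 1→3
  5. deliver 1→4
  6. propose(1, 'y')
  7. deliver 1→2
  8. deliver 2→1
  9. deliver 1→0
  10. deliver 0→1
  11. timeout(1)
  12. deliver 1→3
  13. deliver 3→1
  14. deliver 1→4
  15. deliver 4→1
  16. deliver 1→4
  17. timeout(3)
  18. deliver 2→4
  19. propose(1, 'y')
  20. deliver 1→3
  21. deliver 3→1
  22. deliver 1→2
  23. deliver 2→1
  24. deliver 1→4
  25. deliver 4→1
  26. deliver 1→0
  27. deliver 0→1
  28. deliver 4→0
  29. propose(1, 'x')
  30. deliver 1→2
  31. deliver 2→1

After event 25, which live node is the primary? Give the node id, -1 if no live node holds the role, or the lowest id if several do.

2

step 1 timeout(1): 1={prim,v=1,log=-}
step 2 deliver 1→0: 0={back,v=1,log=-}
step 3 deliver 1→2: 2={back,v=1,log=-}
step 4 deliver 1→3: 3={back,v=1,log=-}
step 5 deliver 1→4: 4={back,v=1,log=-}
step 6 propose(1,'y'): —
step 7 deliver 1→2: 2={back,v=1,log=y}
step 8 deliver 2→1: —
step 9 deliver 1→0: 0={back,v=1,log=y}
step 10 deliver 0→1: 1={prim,v=1,log=y}
step 11 timeout(1): 1={back,v=2,log=y}
step 12 deliver 1→3: 3={back,v=1,log=y}
step 13 deliver 3→1: —
step 14 deliver 1→4: 4={back,v=1,log=y}
step 15 deliver 4→1: —
step 16 deliver 1→4: 4={back,v=2,log=y}
step 17 timeout(3): 3={back,v=2,log=y}
step 18 deliver 2→4: —
step 19 propose(1,'y'): —
step 20 deliver 1→3: —
step 21 deliver 3→1: —
step 22 deliver 1→2: 2={prim,v=2,log=y}
step 23 deliver 2→1: —
step 24 deliver 1→4: —
step 25 deliver 4→1: —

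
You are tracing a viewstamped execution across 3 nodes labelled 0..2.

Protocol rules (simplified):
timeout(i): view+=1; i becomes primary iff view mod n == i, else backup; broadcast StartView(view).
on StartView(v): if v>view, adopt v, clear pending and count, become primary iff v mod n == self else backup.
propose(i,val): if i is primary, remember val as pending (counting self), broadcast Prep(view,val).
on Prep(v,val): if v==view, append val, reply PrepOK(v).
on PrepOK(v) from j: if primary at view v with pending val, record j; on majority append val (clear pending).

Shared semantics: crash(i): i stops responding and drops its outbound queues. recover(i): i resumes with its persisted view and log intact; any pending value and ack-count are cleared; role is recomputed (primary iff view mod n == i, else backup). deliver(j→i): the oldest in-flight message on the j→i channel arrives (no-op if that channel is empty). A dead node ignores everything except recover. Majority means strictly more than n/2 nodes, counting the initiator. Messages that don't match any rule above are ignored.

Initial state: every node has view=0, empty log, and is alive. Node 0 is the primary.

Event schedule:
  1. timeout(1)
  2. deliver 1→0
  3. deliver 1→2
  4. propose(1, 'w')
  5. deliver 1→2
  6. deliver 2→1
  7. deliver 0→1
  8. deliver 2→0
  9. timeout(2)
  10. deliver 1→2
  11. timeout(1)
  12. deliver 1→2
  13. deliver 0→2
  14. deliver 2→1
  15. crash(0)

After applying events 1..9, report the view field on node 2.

1. timeout(1):  <1:prim v1 ->
2. deliver 1→0:  <0:back v1 ->
3. deliver 1→2:  <2:back v1 ->
4. propose(1,'w'):  nop
5. deliver 1→2:  <2:back v1 w>
6. deliver 2→1:  <1:prim v1 w>
7. deliver 0→1:  nop
8. deliver 2→0:  nop
9. timeout(2):  <2:prim v2 w>

2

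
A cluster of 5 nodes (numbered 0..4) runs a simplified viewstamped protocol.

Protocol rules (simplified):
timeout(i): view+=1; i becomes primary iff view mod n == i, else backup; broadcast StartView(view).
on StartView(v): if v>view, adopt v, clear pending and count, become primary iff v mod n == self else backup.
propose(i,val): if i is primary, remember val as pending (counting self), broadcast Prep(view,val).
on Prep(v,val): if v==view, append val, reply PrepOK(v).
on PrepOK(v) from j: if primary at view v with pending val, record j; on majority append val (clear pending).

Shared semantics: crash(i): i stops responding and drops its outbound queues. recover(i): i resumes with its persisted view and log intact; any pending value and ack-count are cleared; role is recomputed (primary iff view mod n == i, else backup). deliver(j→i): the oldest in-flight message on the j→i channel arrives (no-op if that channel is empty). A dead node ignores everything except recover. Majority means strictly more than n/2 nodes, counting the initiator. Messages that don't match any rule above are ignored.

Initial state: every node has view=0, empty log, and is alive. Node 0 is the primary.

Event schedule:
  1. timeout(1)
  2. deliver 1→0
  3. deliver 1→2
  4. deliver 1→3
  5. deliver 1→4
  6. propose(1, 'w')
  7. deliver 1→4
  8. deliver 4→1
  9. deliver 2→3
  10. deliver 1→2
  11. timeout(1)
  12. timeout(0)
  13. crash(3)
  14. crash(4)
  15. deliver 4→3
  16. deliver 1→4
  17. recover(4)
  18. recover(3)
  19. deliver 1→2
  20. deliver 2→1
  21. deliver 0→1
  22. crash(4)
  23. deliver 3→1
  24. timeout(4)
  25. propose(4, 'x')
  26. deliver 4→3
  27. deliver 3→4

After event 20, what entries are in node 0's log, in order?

empty

after 1 — timeout(1): n1:prim/v1/[-]
after 2 — deliver 1→0: n0:back/v1/[-]
after 3 — deliver 1→2: n2:back/v1/[-]
after 4 — deliver 1→3: n3:back/v1/[-]
after 5 — deliver 1→4: n4:back/v1/[-]
after 6 — propose(1,'w'): ·
after 7 — deliver 1→4: n4:back/v1/[w]
after 8 — deliver 4→1: ·
after 9 — deliver 2→3: ·
after 10 — deliver 1→2: n2:back/v1/[w]
after 11 — timeout(1): n1:back/v2/[-]
after 12 — timeout(0): n0:back/v2/[-]
after 13 — crash(3): n3:✗back/v1/[-]
after 14 — crash(4): n4:✗back/v1/[w]
after 15 — deliver 4→3: ·
after 16 — deliver 1→4: ·
after 17 — recover(4): n4:back/v1/[w]
after 18 — recover(3): n3:back/v1/[-]
after 19 — deliver 1→2: n2:prim/v2/[w]
after 20 — deliver 2→1: ·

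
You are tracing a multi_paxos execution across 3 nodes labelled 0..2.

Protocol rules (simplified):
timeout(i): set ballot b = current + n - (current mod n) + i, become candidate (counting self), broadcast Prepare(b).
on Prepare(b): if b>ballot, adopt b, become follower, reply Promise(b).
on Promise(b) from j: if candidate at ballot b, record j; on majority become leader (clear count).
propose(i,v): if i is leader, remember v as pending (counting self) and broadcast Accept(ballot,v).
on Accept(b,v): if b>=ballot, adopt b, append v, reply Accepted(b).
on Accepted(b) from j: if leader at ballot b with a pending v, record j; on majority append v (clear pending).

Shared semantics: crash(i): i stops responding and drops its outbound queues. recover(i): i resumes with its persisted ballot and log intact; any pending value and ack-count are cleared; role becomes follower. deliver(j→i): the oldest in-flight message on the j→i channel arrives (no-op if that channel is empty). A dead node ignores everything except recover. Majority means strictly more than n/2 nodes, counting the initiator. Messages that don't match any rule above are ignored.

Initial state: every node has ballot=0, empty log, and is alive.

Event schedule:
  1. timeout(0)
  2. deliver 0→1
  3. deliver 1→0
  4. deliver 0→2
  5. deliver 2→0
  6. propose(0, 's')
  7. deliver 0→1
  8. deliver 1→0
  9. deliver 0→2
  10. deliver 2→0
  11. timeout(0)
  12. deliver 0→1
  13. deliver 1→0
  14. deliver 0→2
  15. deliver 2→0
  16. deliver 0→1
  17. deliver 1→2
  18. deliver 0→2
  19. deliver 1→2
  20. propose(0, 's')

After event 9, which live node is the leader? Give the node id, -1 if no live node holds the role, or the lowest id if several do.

1. timeout(0):  <0:cand b3 ->
2. deliver 0→1:  <1:foll b3 ->
3. deliver 1→0:  <0:lead b3 ->
4. deliver 0→2:  <2:foll b3 ->
5. deliver 2→0:  nop
6. propose(0,'s'):  nop
7. deliver 0→1:  <1:foll b3 s>
8. deliver 1→0:  <0:lead b3 s>
9. deliver 0→2:  <2:foll b3 s>

0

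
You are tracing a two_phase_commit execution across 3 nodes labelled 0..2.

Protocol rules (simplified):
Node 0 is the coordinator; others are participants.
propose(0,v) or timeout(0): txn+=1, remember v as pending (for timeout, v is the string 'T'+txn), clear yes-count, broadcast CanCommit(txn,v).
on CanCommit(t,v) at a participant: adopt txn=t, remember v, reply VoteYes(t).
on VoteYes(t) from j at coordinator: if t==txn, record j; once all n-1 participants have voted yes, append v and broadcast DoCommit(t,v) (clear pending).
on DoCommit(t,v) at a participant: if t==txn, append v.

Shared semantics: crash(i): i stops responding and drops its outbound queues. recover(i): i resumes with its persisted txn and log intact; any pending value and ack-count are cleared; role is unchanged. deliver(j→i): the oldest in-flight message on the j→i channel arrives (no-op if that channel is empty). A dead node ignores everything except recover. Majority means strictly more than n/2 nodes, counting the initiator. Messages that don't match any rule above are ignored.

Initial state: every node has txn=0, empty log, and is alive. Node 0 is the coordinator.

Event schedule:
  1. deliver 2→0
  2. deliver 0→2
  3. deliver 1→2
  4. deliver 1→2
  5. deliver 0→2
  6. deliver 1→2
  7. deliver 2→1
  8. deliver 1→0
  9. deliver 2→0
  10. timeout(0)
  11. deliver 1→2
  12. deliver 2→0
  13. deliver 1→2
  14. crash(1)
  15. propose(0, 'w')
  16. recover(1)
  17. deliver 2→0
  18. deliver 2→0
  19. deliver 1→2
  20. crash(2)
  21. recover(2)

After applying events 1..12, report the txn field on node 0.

1

1. deliver 2→0:  nop
2. deliver 0→2:  nop
3. deliver 1→2:  nop
4. deliver 1→2:  nop
5. deliver 0→2:  nop
6. deliver 1→2:  nop
7. deliver 2→1:  nop
8. deliver 1→0:  nop
9. deliver 2→0:  nop
10. timeout(0):  <0:coor t1 ->
11. deliver 1→2:  nop
12. deliver 2→0:  nop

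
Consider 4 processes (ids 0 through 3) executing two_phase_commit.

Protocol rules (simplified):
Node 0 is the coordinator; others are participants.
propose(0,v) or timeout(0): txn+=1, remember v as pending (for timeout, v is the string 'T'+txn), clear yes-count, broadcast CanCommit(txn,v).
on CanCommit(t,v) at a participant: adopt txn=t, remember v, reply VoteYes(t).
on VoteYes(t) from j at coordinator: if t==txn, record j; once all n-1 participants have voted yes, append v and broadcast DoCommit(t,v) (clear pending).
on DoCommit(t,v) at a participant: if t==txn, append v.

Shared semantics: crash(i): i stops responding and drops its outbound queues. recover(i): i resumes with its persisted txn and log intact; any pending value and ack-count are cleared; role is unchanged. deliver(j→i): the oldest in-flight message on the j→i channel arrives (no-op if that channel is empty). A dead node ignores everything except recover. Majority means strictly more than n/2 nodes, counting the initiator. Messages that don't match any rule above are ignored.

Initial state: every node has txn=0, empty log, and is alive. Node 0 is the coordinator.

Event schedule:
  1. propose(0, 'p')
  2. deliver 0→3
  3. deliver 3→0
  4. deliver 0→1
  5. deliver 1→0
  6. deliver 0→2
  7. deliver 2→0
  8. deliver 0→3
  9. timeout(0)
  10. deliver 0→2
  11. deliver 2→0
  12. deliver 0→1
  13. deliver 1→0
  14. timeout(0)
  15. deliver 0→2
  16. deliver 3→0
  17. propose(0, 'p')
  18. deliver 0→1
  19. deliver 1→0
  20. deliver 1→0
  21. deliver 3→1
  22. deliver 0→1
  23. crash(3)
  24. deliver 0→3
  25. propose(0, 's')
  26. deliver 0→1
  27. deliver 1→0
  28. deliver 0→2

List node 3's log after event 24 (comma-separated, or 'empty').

p

e1 propose(0,'p'): 0[coor,t=1,-]
e2 deliver 0→3: 3[part,t=1,-]
e3 deliver 3→0: ·
e4 deliver 0→1: 1[part,t=1,-]
e5 deliver 1→0: ·
e6 deliver 0→2: 2[part,t=1,-]
e7 deliver 2→0: 0[coor,t=1,p]
e8 deliver 0→3: 3[part,t=1,p]
e9 timeout(0): 0[coor,t=2,p]
e10 deliver 0→2: 2[part,t=1,p]
e11 deliver 2→0: ·
e12 deliver 0→1: 1[part,t=1,p]
e13 deliver 1→0: ·
e14 timeout(0): 0[coor,t=3,p]
e15 deliver 0→2: 2[part,t=2,p]
e16 deliver 3→0: ·
e17 propose(0,'p'): 0[coor,t=4,p]
e18 deliver 0→1: 1[part,t=2,p]
e19 deliver 1→0: ·
e20 deliver 1→0: ·
e21 deliver 3→1: ·
e22 deliver 0→1: 1[part,t=3,p]
e23 crash(3): 3[✗part,t=1,p]
e24 deliver 0→3: ·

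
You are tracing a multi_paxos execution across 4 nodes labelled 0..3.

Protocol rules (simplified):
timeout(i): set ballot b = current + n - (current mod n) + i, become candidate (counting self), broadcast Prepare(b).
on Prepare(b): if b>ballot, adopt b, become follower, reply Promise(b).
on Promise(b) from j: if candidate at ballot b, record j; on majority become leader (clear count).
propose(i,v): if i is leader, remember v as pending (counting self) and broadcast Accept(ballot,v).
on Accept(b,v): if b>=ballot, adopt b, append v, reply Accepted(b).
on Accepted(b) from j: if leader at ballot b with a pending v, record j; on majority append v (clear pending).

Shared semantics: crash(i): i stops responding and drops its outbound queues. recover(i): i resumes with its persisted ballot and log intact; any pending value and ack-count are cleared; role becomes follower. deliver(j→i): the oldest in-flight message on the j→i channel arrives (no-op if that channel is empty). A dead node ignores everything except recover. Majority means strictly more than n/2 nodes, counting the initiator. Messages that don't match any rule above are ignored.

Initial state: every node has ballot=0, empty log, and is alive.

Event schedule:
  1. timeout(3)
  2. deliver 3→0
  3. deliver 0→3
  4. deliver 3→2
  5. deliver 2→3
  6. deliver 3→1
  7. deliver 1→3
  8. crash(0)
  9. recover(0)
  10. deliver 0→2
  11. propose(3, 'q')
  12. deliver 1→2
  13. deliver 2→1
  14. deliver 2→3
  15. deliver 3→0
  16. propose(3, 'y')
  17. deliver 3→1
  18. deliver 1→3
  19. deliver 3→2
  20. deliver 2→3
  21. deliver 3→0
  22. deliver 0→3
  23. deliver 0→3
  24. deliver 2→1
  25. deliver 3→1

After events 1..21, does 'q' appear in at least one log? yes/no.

yes

1. timeout(3):  <3:cand b7 ->
2. deliver 3→0:  <0:foll b7 ->
3. deliver 0→3:  nop
4. deliver 3→2:  <2:foll b7 ->
5. deliver 2→3:  <3:lead b7 ->
6. deliver 3→1:  <1:foll b7 ->
7. deliver 1→3:  nop
8. crash(0):  <0:✗foll b7 ->
9. recover(0):  <0:foll b7 ->
10. deliver 0→2:  nop
11. propose(3,'q'):  nop
12. deliver 1→2:  nop
13. deliver 2→1:  nop
14. deliver 2→3:  nop
15. deliver 3→0:  <0:foll b7 q>
16. propose(3,'y'):  nop
17. deliver 3→1:  <1:foll b7 q>
18. deliver 1→3:  nop
19. deliver 3→2:  <2:foll b7 q>
20. deliver 2→3:  <3:lead b7 y>
21. deliver 3→0:  <0:foll b7 q,y>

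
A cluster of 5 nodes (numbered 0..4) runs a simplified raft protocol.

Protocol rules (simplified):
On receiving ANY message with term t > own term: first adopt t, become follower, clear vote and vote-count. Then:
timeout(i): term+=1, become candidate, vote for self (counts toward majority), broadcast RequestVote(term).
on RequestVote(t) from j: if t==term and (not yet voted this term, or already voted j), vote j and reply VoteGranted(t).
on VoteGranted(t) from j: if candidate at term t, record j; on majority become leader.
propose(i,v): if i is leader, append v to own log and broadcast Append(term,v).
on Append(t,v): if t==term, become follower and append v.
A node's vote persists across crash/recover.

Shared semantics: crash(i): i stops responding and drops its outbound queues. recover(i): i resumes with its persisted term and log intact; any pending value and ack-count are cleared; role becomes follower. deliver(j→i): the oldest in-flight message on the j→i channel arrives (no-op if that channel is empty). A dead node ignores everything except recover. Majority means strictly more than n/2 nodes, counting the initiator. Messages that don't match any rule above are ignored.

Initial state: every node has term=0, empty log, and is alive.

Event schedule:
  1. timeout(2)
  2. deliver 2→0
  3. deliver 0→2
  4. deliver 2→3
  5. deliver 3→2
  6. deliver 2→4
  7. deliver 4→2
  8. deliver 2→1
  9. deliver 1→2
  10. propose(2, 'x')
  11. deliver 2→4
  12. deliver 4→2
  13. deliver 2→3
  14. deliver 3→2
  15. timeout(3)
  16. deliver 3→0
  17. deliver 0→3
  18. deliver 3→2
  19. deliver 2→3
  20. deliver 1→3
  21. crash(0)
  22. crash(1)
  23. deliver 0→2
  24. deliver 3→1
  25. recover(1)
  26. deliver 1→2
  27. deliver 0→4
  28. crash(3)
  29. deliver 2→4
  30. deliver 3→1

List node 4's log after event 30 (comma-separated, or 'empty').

x

step 1 timeout(2): 2={cand,t=1,log=-}
step 2 deliver 2→0: 0={foll,t=1,log=-}
step 3 deliver 0→2: —
step 4 deliver 2→3: 3={foll,t=1,log=-}
step 5 deliver 3→2: 2={lead,t=1,log=-}
step 6 deliver 2→4: 4={foll,t=1,log=-}
step 7 deliver 4→2: —
step 8 deliver 2→1: 1={foll,t=1,log=-}
step 9 deliver 1→2: —
step 10 propose(2,'x'): 2={lead,t=1,log=x}
step 11 deliver 2→4: 4={foll,t=1,log=x}
step 12 deliver 4→2: —
step 13 deliver 2→3: 3={foll,t=1,log=x}
step 14 deliver 3→2: —
step 15 timeout(3): 3={cand,t=2,log=x}
step 16 deliver 3→0: 0={foll,t=2,log=-}
step 17 deliver 0→3: —
step 18 deliver 3→2: 2={foll,t=2,log=x}
step 19 deliver 2→3: 3={lead,t=2,log=x}
step 20 deliver 1→3: —
step 21 crash(0): 0={✗foll,t=2,log=-}
step 22 crash(1): 1={✗foll,t=1,log=-}
step 23 deliver 0→2: —
step 24 deliver 3→1: —
step 25 recover(1): 1={foll,t=1,log=-}
step 26 deliver 1→2: —
step 27 deliver 0→4: —
step 28 crash(3): 3={✗lead,t=2,log=x}
step 29 deliver 2→4: —
step 30 deliver 3→1: —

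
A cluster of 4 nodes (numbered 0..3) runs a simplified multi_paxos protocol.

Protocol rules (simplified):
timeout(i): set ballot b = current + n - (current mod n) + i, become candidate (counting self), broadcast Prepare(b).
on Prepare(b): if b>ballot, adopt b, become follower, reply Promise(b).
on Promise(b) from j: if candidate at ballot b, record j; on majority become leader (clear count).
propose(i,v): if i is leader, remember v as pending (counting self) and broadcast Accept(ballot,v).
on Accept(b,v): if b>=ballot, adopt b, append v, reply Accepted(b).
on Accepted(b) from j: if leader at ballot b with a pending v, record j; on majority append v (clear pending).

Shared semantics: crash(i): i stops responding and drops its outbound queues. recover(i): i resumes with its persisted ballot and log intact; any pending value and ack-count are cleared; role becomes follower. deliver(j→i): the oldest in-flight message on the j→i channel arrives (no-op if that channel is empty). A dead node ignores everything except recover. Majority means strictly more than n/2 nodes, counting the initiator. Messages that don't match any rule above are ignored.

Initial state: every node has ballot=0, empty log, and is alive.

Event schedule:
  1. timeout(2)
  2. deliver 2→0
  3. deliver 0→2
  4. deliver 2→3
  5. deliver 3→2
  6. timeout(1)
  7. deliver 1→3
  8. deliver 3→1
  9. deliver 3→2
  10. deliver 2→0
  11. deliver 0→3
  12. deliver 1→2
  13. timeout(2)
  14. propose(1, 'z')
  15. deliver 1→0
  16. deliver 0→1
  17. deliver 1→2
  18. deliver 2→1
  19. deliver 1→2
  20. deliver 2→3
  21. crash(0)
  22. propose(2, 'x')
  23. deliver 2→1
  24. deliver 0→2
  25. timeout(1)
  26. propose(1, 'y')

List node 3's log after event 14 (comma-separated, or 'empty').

empty

after 1 — timeout(2): n2:cand/b6/[-]
after 2 — deliver 2→0: n0:foll/b6/[-]
after 3 — deliver 0→2: ·
after 4 — deliver 2→3: n3:foll/b6/[-]
after 5 — deliver 3→2: n2:lead/b6/[-]
after 6 — timeout(1): n1:cand/b5/[-]
after 7 — deliver 1→3: ·
after 8 — deliver 3→1: ·
after 9 — deliver 3→2: ·
after 10 — deliver 2→0: ·
after 11 — deliver 0→3: ·
after 12 — deliver 1→2: ·
after 13 — timeout(2): n2:cand/b10/[-]
after 14 — propose(1,'z'): ·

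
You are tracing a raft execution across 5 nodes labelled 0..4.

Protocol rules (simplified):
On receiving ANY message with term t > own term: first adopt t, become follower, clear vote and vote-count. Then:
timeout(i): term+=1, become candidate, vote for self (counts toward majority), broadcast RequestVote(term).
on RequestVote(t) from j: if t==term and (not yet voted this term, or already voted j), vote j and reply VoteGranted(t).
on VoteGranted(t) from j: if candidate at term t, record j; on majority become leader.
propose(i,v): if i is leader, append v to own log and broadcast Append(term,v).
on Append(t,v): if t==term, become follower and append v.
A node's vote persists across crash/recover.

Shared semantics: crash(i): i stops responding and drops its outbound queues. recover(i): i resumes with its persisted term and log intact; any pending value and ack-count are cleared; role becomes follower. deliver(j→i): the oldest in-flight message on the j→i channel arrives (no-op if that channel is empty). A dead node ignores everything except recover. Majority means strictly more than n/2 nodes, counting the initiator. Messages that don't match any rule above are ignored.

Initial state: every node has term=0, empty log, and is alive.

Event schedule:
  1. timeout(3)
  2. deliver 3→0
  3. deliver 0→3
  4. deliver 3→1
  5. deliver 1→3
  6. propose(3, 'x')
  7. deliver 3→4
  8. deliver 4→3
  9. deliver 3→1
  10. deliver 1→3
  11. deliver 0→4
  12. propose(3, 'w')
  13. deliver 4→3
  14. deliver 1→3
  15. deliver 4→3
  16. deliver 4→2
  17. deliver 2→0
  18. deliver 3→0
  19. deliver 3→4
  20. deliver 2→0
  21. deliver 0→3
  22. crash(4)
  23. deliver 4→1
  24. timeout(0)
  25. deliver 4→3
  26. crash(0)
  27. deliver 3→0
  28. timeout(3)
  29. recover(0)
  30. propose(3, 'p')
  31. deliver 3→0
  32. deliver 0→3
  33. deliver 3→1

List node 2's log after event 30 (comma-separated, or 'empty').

empty

e1 timeout(3): 3[cand,t=1,-]
e2 deliver 3→0: 0[foll,t=1,-]
e3 deliver 0→3: ·
e4 deliver 3→1: 1[foll,t=1,-]
e5 deliver 1→3: 3[lead,t=1,-]
e6 propose(3,'x'): 3[lead,t=1,x]
e7 deliver 3→4: 4[foll,t=1,-]
e8 deliver 4→3: ·
e9 deliver 3→1: 1[foll,t=1,x]
e10 deliver 1→3: ·
e11 deliver 0→4: ·
e12 propose(3,'w'): 3[lead,t=1,x,w]
e13 deliver 4→3: ·
e14 deliver 1→3: ·
e15 deliver 4→3: ·
e16 deliver 4→2: ·
e17 deliver 2→0: ·
e18 deliver 3→0: 0[foll,t=1,x]
e19 deliver 3→4: 4[foll,t=1,x]
e20 deliver 2→0: ·
e21 deliver 0→3: ·
e22 crash(4): 4[✗foll,t=1,x]
e23 deliver 4→1: ·
e24 timeout(0): 0[cand,t=2,x]
e25 deliver 4→3: ·
e26 crash(0): 0[✗cand,t=2,x]
e27 deliver 3→0: ·
e28 timeout(3): 3[cand,t=2,x,w]
e29 recover(0): 0[foll,t=2,x]
e30 propose(3,'p'): ·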